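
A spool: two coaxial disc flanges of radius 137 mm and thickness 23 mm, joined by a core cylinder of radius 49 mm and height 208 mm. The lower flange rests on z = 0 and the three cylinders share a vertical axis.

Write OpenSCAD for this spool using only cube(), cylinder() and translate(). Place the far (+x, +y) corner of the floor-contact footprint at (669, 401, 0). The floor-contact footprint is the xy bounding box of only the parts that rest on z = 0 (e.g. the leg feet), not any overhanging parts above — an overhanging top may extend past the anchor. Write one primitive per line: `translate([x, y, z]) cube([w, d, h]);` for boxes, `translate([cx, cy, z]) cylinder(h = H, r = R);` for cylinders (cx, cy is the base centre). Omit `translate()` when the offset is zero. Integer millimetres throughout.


translate([532, 264, 0]) cylinder(h = 23, r = 137);
translate([532, 264, 23]) cylinder(h = 208, r = 49);
translate([532, 264, 231]) cylinder(h = 23, r = 137);


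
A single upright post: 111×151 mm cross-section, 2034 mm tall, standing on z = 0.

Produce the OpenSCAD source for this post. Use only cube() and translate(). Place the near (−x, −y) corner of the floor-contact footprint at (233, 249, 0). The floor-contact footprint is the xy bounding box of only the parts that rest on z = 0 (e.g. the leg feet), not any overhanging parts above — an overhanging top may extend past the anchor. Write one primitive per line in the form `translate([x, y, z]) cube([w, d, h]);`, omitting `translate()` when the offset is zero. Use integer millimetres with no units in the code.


translate([233, 249, 0]) cube([111, 151, 2034]);


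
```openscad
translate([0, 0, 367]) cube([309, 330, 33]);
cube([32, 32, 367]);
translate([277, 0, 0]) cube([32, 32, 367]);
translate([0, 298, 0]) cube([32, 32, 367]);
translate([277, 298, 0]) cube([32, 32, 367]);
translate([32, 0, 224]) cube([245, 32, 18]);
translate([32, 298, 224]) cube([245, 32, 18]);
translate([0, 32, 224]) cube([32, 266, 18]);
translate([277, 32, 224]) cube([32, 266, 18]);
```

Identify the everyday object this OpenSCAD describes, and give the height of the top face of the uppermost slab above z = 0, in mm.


A stool. The seat height is 400 mm.

A 309×330×33 slab at z = 367 on four corner posts — a stool. The seat top is 367 + 33 = 400 mm.


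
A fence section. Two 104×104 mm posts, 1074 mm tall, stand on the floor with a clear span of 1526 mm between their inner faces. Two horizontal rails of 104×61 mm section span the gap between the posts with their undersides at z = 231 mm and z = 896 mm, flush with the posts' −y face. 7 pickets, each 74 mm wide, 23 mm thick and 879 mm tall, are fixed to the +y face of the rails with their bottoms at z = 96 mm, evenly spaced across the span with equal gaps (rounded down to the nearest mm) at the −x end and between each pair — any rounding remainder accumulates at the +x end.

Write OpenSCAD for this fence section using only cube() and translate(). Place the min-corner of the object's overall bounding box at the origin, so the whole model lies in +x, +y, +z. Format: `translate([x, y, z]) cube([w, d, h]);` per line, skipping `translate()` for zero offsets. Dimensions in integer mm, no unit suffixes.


cube([104, 104, 1074]);
translate([1630, 0, 0]) cube([104, 104, 1074]);
translate([104, 0, 231]) cube([1526, 104, 61]);
translate([104, 0, 896]) cube([1526, 104, 61]);
translate([230, 104, 96]) cube([74, 23, 879]);
translate([430, 104, 96]) cube([74, 23, 879]);
translate([630, 104, 96]) cube([74, 23, 879]);
translate([830, 104, 96]) cube([74, 23, 879]);
translate([1030, 104, 96]) cube([74, 23, 879]);
translate([1230, 104, 96]) cube([74, 23, 879]);
translate([1430, 104, 96]) cube([74, 23, 879]);


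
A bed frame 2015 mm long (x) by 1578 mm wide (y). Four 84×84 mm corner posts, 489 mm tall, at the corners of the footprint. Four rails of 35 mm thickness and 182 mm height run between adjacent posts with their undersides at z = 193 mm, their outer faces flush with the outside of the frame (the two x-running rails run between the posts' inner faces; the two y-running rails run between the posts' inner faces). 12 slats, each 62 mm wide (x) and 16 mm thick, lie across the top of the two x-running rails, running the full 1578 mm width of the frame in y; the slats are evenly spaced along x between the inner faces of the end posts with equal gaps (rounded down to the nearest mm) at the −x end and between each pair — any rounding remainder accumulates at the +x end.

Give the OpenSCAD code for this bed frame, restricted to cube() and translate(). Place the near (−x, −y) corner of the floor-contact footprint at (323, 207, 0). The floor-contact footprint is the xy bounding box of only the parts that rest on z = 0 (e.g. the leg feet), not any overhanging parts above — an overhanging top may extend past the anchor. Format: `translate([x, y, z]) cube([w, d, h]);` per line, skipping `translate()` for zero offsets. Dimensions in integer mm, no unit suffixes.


translate([323, 207, 0]) cube([84, 84, 489]);
translate([323, 1701, 0]) cube([84, 84, 489]);
translate([2254, 207, 0]) cube([84, 84, 489]);
translate([2254, 1701, 0]) cube([84, 84, 489]);
translate([407, 207, 193]) cube([1847, 35, 182]);
translate([407, 1750, 193]) cube([1847, 35, 182]);
translate([323, 291, 193]) cube([35, 1410, 182]);
translate([2303, 291, 193]) cube([35, 1410, 182]);
translate([491, 207, 375]) cube([62, 1578, 16]);
translate([637, 207, 375]) cube([62, 1578, 16]);
translate([783, 207, 375]) cube([62, 1578, 16]);
translate([929, 207, 375]) cube([62, 1578, 16]);
translate([1075, 207, 375]) cube([62, 1578, 16]);
translate([1221, 207, 375]) cube([62, 1578, 16]);
translate([1367, 207, 375]) cube([62, 1578, 16]);
translate([1513, 207, 375]) cube([62, 1578, 16]);
translate([1659, 207, 375]) cube([62, 1578, 16]);
translate([1805, 207, 375]) cube([62, 1578, 16]);
translate([1951, 207, 375]) cube([62, 1578, 16]);
translate([2097, 207, 375]) cube([62, 1578, 16]);


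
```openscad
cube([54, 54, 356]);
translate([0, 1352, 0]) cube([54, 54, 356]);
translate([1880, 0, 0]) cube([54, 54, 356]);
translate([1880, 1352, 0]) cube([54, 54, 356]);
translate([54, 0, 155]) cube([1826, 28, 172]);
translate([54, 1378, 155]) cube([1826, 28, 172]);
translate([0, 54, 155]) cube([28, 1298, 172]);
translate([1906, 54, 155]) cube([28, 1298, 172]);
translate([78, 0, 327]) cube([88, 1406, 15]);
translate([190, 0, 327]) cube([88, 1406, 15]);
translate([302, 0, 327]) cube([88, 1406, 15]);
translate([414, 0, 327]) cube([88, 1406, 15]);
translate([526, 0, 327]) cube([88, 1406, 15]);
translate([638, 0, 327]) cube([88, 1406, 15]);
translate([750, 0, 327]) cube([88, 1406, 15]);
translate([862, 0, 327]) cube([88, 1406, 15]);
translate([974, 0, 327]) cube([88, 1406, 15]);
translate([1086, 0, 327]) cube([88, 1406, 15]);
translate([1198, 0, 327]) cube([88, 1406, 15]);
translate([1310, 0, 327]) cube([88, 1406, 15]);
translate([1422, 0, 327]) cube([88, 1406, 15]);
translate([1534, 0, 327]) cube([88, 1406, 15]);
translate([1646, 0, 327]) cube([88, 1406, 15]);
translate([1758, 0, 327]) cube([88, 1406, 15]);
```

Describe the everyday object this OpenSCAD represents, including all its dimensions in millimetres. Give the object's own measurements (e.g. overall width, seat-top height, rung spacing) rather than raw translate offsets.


A bed frame 1934 mm long (x) by 1406 mm wide (y). Four 54×54 mm corner posts, 356 mm tall, at the corners of the footprint. Four rails of 28 mm thickness and 172 mm height run between adjacent posts with their undersides at z = 155 mm, their outer faces flush with the outside of the frame (the two x-running rails run between the posts' inner faces; the two y-running rails run between the posts' inner faces). 16 slats, each 88 mm wide (x) and 15 mm thick, lie across the top of the two x-running rails, running the full 1406 mm width of the frame in y; along x they sit between the end posts with a 24 mm gap after the −x posts and between neighbouring slats, leaving 34 mm before the +x posts.


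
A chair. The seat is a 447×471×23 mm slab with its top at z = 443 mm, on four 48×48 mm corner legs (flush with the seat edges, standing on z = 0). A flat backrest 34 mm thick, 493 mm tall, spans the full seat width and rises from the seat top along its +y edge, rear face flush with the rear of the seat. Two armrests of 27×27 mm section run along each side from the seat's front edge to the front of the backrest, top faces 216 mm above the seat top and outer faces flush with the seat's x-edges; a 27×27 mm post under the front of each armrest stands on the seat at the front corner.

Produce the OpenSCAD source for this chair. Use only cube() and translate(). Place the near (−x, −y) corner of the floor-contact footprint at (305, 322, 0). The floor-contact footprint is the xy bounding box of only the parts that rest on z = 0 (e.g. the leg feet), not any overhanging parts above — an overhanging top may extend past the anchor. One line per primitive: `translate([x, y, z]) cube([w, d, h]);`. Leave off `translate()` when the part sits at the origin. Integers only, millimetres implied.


// leg_h = 443 - 23 = 420
// arm post h = 216 - 27 = 189
translate([305, 322, 420]) cube([447, 471, 23]);
translate([305, 322, 0]) cube([48, 48, 420]);
translate([704, 322, 0]) cube([48, 48, 420]);
translate([305, 745, 0]) cube([48, 48, 420]);
translate([704, 745, 0]) cube([48, 48, 420]);
translate([305, 759, 443]) cube([447, 34, 493]);
translate([305, 322, 632]) cube([27, 437, 27]);
translate([725, 322, 632]) cube([27, 437, 27]);
translate([305, 322, 443]) cube([27, 27, 189]);
translate([725, 322, 443]) cube([27, 27, 189]);


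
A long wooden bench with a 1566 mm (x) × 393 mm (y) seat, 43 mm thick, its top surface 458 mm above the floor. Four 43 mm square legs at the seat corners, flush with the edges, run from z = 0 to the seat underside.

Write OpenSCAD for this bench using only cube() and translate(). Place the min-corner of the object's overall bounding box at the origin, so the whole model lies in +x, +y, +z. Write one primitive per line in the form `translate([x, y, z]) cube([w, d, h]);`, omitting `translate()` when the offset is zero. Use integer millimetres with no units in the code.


translate([0, 0, 415]) cube([1566, 393, 43]);
cube([43, 43, 415]);
translate([0, 350, 0]) cube([43, 43, 415]);
translate([1523, 0, 0]) cube([43, 43, 415]);
translate([1523, 350, 0]) cube([43, 43, 415]);


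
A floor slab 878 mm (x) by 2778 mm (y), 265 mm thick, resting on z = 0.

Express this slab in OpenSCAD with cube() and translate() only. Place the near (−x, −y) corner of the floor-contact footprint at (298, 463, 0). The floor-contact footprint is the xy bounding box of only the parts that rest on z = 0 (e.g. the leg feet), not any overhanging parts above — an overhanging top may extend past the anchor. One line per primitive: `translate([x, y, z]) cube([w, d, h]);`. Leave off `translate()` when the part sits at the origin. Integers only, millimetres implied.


translate([298, 463, 0]) cube([878, 2778, 265]);


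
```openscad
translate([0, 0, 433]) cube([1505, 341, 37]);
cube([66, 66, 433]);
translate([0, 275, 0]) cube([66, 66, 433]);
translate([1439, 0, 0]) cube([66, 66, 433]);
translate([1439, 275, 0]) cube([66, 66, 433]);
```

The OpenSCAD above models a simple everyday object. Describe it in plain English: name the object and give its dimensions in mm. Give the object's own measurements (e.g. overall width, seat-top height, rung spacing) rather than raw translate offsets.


A long wooden bench with a 1505 mm (x) × 341 mm (y) seat, 37 mm thick, its top surface 470 mm above the floor. Four 66 mm square legs at the seat corners, flush with the edges, run from z = 0 to the seat underside.


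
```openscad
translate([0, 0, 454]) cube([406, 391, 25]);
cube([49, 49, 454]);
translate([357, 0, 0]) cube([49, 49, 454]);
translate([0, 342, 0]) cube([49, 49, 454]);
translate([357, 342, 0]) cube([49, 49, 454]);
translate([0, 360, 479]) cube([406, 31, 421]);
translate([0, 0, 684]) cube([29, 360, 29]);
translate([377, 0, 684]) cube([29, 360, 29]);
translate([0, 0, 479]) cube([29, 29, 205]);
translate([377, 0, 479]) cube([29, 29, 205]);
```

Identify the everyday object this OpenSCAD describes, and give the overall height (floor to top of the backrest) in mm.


A chair. The overall height is 900 mm.

A slab on four corner posts with a tall panel at the back — a chair. The seat slab sits at z = 454 with thickness 25, and the 421 mm backrest starts at the seat top, so the overall height is 454 + 25 + 421 = 900 mm.


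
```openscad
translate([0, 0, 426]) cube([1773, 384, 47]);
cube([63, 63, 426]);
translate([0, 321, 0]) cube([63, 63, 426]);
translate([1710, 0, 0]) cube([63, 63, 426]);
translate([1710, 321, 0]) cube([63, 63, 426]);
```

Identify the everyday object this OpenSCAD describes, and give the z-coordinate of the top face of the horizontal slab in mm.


A bench. The seat-top height is 473 mm.

A long slab on four corner posts — a bench. The slab sits at z = 426 with thickness 47, so the top is 426 + 47 = 473 mm.


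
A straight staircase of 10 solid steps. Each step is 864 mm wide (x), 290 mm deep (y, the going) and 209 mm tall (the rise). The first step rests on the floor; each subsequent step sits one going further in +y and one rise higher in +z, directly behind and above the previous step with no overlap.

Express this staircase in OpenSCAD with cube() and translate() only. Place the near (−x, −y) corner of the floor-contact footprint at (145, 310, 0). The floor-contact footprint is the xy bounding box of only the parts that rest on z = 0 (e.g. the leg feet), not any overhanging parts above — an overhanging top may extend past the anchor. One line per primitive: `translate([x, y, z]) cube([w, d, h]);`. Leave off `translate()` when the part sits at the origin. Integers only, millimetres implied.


translate([145, 310, 0]) cube([864, 290, 209]);
translate([145, 600, 209]) cube([864, 290, 209]);
translate([145, 890, 418]) cube([864, 290, 209]);
translate([145, 1180, 627]) cube([864, 290, 209]);
translate([145, 1470, 836]) cube([864, 290, 209]);
translate([145, 1760, 1045]) cube([864, 290, 209]);
translate([145, 2050, 1254]) cube([864, 290, 209]);
translate([145, 2340, 1463]) cube([864, 290, 209]);
translate([145, 2630, 1672]) cube([864, 290, 209]);
translate([145, 2920, 1881]) cube([864, 290, 209]);


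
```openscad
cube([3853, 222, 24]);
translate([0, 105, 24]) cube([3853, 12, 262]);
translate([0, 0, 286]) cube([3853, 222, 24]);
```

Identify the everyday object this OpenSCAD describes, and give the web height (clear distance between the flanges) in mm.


An I-beam. The web height is 262 mm.

Two wide flanges with a thin centred web — an I-beam. Overall 310 mm minus two 24 mm flanges gives a web of 310 − 2·24 = 262 mm.


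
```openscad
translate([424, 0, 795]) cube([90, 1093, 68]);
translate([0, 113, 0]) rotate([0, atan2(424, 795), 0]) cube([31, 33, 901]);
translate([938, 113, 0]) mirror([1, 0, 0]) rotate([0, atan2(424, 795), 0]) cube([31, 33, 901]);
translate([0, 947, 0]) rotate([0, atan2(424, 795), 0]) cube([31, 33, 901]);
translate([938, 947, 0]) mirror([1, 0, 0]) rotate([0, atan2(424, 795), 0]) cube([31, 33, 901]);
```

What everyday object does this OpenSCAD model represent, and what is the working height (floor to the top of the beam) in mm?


A sawhorse. The overall height is 863 mm.

A beam across two mirrored pairs of raked legs — a sawhorse. The beam's underside is at z = 795 (matching the legs' vertical rise in atan2(424, 795)) and the beam is 68 mm tall, so its top is at 795 + 68 = 863 mm. The raked legs top out at the beam's underside, so that is the highest point.


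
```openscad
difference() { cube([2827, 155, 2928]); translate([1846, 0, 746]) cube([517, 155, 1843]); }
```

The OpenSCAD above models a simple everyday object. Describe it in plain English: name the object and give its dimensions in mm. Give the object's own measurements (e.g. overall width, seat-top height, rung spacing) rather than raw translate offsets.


A wall 2827 mm long (x), 155 mm thick (y), 2928 mm tall, with a rectangular window opening cut through it. The opening is 517 mm wide and 1843 mm tall; its sill is at z = 746 mm and its near (−x) edge is 1846 mm from the wall's −x end. The opening passes through the full wall thickness.


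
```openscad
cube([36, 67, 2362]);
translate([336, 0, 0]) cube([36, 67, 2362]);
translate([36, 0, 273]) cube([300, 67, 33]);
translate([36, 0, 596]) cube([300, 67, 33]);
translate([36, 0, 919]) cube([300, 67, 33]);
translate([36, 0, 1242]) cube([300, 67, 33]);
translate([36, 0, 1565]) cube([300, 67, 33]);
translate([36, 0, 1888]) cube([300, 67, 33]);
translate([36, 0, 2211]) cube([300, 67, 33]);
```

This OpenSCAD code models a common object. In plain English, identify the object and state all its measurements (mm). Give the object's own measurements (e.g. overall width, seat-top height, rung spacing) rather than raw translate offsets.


A straight ladder. Two 36×67 mm vertical rails, 2362 mm tall, stand 372 mm apart (outside-to-outside) with their front faces coplanar on the −y side. 7 rungs, each 67 mm deep and 33 mm tall, span between the inner faces of the rails, front faces flush with the rails. The lowest rung's underside is at z = 273 mm and rungs are spaced 323 mm apart (underside to underside).


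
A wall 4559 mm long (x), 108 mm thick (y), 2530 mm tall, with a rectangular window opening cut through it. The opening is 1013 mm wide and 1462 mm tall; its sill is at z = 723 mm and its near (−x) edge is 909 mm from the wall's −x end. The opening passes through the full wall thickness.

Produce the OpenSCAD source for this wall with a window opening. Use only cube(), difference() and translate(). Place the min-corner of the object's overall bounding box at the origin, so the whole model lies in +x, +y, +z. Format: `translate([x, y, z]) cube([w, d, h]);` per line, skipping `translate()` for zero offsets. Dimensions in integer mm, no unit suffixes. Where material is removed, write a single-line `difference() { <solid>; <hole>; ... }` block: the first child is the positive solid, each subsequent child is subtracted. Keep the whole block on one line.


difference() { cube([4559, 108, 2530]); translate([909, 0, 723]) cube([1013, 108, 1462]); }


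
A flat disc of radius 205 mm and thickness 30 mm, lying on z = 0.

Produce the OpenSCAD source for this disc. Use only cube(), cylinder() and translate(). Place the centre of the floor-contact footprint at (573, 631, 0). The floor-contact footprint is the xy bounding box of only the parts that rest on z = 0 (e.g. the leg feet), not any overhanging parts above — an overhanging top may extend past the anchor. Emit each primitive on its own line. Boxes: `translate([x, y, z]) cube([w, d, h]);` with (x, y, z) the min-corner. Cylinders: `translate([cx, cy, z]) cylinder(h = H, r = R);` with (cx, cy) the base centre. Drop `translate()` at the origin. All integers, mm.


translate([573, 631, 0]) cylinder(h = 30, r = 205);


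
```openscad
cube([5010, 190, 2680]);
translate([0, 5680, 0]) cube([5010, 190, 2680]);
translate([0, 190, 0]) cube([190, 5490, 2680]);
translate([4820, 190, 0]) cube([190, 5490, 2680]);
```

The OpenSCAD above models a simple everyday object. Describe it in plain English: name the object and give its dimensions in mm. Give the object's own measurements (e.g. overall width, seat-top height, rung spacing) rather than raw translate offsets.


The wall frame of a small rectangular building: four walls, each 2680 mm tall and 190 mm thick, enclosing a footprint 5010 mm (x) by 5870 mm (y) outside-to-outside, with no floor or roof. The front and back walls (the −y and +y sides) span the full width; the two side walls fit between them.


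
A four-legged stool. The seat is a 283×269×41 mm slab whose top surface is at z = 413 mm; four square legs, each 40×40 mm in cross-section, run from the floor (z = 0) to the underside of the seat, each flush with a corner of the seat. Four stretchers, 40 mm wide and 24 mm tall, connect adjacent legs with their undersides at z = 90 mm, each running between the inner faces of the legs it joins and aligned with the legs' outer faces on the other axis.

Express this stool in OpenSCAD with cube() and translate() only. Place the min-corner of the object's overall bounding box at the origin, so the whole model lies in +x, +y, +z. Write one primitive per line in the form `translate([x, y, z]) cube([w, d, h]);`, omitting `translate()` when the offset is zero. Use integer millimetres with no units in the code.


translate([0, 0, 372]) cube([283, 269, 41]);
cube([40, 40, 372]);
translate([243, 0, 0]) cube([40, 40, 372]);
translate([0, 229, 0]) cube([40, 40, 372]);
translate([243, 229, 0]) cube([40, 40, 372]);
translate([40, 0, 90]) cube([203, 40, 24]);
translate([40, 229, 90]) cube([203, 40, 24]);
translate([0, 40, 90]) cube([40, 189, 24]);
translate([243, 40, 90]) cube([40, 189, 24]);


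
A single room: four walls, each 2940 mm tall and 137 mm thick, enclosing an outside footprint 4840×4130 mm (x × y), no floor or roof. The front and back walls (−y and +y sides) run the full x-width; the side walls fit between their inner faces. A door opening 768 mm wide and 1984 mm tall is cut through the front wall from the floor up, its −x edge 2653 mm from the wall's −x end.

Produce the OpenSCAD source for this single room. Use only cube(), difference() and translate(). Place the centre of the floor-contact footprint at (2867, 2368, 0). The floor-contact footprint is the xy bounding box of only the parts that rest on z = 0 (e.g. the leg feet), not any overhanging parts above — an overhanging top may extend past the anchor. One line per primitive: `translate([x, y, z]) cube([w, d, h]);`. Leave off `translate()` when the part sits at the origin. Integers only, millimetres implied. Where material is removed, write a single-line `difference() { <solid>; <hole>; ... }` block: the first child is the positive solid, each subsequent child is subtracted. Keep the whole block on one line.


difference() { translate([447, 303, 0]) cube([4840, 137, 2940]); translate([3100, 303, 0]) cube([768, 137, 1984]); }
translate([447, 4296, 0]) cube([4840, 137, 2940]);
translate([447, 440, 0]) cube([137, 3856, 2940]);
translate([5150, 440, 0]) cube([137, 3856, 2940]);


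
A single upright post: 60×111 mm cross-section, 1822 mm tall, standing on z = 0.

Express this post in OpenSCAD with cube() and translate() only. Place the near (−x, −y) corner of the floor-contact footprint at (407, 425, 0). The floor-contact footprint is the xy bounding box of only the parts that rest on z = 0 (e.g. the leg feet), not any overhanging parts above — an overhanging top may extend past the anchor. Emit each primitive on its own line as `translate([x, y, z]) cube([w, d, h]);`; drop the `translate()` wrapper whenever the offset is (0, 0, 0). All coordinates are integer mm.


translate([407, 425, 0]) cube([60, 111, 1822]);


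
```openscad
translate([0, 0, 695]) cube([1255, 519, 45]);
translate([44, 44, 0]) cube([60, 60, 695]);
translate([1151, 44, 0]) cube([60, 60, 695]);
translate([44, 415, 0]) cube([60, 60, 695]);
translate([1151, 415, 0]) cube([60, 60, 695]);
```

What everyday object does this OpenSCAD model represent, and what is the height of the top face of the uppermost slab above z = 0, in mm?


A table. The table height is 740 mm.

A 1255×519×45 slab sits at z = 695 on four 60 mm square posts — a table. The top surface is at 695 + 45 = 740 mm.


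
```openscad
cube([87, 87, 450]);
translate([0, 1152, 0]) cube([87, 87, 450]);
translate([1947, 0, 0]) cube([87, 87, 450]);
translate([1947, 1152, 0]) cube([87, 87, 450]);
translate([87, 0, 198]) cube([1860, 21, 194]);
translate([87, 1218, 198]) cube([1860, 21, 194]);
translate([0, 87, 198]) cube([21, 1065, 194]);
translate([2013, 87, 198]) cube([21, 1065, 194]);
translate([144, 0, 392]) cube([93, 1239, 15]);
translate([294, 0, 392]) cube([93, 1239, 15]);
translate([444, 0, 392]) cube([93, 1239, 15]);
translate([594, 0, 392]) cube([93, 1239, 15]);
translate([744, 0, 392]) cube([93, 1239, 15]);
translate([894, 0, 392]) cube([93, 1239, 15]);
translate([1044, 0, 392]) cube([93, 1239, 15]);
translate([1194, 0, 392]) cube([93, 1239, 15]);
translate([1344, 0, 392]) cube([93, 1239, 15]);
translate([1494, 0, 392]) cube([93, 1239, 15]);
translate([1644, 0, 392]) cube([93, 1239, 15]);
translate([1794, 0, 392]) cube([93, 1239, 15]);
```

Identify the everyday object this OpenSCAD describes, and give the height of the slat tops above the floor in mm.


A bed frame. The slat-top height is 407 mm.

Four posts, four rails, and a row of slats — a bed frame. Slats sit on the rails at z = 198 + 194 = 392; with slat thickness 15, the top is 407 mm.


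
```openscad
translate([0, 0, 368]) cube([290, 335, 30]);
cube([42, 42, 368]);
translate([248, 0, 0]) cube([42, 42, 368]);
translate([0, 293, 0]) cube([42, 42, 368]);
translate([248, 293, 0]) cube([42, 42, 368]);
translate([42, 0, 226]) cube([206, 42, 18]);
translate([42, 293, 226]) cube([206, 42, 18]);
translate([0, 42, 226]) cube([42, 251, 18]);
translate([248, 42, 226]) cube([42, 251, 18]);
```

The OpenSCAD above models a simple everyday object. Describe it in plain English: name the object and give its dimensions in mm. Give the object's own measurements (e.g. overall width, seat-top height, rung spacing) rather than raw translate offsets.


A four-legged stool. The seat is a 290×335×30 mm slab whose top surface is at z = 398 mm; four square legs, each 42×42 mm in cross-section, run from the floor (z = 0) to the underside of the seat, each flush with a corner of the seat. Four stretchers, 42 mm wide and 18 mm tall, connect adjacent legs with their undersides at z = 226 mm, each running between the inner faces of the legs it joins and aligned with the legs' outer faces on the other axis.


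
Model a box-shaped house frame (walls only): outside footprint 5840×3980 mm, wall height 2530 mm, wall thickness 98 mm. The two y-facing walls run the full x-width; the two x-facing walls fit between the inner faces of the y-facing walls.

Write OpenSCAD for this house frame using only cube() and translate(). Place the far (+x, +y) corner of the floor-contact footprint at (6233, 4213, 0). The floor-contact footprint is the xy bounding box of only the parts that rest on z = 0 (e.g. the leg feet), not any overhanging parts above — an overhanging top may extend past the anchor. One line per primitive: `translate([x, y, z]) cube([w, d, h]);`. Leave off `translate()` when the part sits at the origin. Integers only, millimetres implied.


translate([393, 233, 0]) cube([5840, 98, 2530]);
translate([393, 4115, 0]) cube([5840, 98, 2530]);
translate([393, 331, 0]) cube([98, 3784, 2530]);
translate([6135, 331, 0]) cube([98, 3784, 2530]);


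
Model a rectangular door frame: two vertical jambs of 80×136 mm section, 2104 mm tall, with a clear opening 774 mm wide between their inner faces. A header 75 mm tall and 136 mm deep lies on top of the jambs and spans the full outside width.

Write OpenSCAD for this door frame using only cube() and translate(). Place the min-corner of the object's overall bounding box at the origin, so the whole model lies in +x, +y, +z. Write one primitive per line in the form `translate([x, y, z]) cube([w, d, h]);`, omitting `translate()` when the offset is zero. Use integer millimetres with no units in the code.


cube([80, 136, 2104]);
translate([854, 0, 0]) cube([80, 136, 2104]);
translate([0, 0, 2104]) cube([934, 136, 75]);


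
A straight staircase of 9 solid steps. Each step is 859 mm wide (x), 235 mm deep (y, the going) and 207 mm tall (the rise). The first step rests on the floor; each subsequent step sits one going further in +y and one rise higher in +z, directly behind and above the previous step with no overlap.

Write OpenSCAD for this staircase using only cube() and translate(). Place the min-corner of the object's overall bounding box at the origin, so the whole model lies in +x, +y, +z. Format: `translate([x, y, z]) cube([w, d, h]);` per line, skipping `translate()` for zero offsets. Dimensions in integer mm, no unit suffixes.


cube([859, 235, 207]);
translate([0, 235, 207]) cube([859, 235, 207]);
translate([0, 470, 414]) cube([859, 235, 207]);
translate([0, 705, 621]) cube([859, 235, 207]);
translate([0, 940, 828]) cube([859, 235, 207]);
translate([0, 1175, 1035]) cube([859, 235, 207]);
translate([0, 1410, 1242]) cube([859, 235, 207]);
translate([0, 1645, 1449]) cube([859, 235, 207]);
translate([0, 1880, 1656]) cube([859, 235, 207]);


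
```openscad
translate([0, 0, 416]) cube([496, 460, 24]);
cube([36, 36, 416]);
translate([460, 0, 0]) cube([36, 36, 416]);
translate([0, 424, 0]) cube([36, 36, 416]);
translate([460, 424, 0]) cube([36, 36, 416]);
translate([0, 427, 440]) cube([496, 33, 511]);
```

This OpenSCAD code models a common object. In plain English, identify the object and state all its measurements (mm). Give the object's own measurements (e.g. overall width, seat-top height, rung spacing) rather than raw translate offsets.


A chair. The seat is a 496×460×24 mm slab with its top at z = 440 mm, on four 36×36 mm corner legs (flush with the seat edges, standing on z = 0). A flat backrest 33 mm thick, 511 mm tall, spans the full seat width and rises from the seat top along its +y edge, rear face flush with the rear of the seat.


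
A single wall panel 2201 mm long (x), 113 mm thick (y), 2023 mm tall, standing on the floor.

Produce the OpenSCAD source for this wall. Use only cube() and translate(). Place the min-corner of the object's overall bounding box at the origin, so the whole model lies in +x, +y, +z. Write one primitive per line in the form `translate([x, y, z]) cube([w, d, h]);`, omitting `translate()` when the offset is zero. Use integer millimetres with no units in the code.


cube([2201, 113, 2023]);


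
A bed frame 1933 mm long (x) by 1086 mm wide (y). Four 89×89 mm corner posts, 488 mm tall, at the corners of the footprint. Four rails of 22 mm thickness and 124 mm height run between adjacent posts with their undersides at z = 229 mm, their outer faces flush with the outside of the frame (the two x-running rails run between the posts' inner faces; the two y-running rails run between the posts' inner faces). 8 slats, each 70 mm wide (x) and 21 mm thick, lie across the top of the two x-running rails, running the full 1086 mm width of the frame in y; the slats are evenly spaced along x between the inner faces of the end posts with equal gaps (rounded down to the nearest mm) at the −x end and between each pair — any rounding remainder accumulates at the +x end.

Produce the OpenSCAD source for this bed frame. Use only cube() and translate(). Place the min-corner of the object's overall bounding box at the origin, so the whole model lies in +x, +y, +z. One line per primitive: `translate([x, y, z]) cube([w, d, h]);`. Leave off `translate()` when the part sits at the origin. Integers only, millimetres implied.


cube([89, 89, 488]);
translate([0, 997, 0]) cube([89, 89, 488]);
translate([1844, 0, 0]) cube([89, 89, 488]);
translate([1844, 997, 0]) cube([89, 89, 488]);
translate([89, 0, 229]) cube([1755, 22, 124]);
translate([89, 1064, 229]) cube([1755, 22, 124]);
translate([0, 89, 229]) cube([22, 908, 124]);
translate([1911, 89, 229]) cube([22, 908, 124]);
translate([221, 0, 353]) cube([70, 1086, 21]);
translate([423, 0, 353]) cube([70, 1086, 21]);
translate([625, 0, 353]) cube([70, 1086, 21]);
translate([827, 0, 353]) cube([70, 1086, 21]);
translate([1029, 0, 353]) cube([70, 1086, 21]);
translate([1231, 0, 353]) cube([70, 1086, 21]);
translate([1433, 0, 353]) cube([70, 1086, 21]);
translate([1635, 0, 353]) cube([70, 1086, 21]);


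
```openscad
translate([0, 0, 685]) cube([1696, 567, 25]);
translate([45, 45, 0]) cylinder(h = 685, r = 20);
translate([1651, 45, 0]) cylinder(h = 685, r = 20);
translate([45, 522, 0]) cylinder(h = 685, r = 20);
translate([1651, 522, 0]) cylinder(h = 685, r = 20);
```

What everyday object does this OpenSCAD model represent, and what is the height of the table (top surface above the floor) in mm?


A table. The table height is 710 mm.

A 1696×567×25 slab sits at z = 685 on four Ø40 mm round legs — a table. The top surface is at 685 + 25 = 710 mm.


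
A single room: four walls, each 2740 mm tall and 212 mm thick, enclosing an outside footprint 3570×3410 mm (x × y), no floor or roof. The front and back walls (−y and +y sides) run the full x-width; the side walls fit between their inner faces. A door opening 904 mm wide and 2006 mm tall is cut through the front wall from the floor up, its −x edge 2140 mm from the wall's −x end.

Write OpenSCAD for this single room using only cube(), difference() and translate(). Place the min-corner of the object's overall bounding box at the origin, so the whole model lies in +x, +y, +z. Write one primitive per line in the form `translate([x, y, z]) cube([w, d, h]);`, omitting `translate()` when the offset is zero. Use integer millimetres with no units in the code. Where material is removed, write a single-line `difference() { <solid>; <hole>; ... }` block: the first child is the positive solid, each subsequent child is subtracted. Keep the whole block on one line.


difference() { cube([3570, 212, 2740]); translate([2140, 0, 0]) cube([904, 212, 2006]); }
translate([0, 3198, 0]) cube([3570, 212, 2740]);
translate([0, 212, 0]) cube([212, 2986, 2740]);
translate([3358, 212, 0]) cube([212, 2986, 2740]);


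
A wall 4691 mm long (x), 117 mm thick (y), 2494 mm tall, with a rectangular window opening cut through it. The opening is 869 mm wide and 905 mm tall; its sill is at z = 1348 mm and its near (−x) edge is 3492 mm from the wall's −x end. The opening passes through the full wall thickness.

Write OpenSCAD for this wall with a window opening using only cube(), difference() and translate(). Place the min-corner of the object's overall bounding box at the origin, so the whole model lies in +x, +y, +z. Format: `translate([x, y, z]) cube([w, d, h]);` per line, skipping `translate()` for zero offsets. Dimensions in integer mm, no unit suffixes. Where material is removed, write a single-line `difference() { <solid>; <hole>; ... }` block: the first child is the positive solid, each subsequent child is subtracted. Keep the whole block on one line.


difference() { cube([4691, 117, 2494]); translate([3492, 0, 1348]) cube([869, 117, 905]); }


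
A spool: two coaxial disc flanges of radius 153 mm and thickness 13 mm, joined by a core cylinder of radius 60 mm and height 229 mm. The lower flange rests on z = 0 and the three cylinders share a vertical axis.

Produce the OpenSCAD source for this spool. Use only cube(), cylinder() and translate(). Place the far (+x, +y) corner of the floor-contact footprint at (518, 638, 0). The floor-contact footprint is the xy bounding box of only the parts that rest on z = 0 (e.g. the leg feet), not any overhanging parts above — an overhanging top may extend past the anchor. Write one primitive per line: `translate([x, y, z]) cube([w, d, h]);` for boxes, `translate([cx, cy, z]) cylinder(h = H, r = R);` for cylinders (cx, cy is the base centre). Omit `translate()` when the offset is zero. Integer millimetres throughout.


translate([365, 485, 0]) cylinder(h = 13, r = 153);
translate([365, 485, 13]) cylinder(h = 229, r = 60);
translate([365, 485, 242]) cylinder(h = 13, r = 153);


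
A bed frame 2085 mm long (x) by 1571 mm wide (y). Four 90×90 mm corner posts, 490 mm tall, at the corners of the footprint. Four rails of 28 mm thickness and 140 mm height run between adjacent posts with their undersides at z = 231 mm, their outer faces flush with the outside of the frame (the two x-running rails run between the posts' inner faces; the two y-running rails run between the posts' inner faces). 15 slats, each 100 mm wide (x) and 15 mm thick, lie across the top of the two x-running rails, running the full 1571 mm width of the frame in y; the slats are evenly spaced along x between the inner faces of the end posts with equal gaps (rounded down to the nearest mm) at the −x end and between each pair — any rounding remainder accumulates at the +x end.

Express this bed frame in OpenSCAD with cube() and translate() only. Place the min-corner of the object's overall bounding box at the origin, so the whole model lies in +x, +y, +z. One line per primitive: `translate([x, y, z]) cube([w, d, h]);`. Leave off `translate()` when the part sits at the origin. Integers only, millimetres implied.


// slat z = rail_z + rail_h = 231 + 140 = 371
// slat gap = ⌊(1905 − 15·100) / 16⌋ = 25
cube([90, 90, 490]);
translate([0, 1481, 0]) cube([90, 90, 490]);
translate([1995, 0, 0]) cube([90, 90, 490]);
translate([1995, 1481, 0]) cube([90, 90, 490]);
translate([90, 0, 231]) cube([1905, 28, 140]);
translate([90, 1543, 231]) cube([1905, 28, 140]);
translate([0, 90, 231]) cube([28, 1391, 140]);
translate([2057, 90, 231]) cube([28, 1391, 140]);
translate([115, 0, 371]) cube([100, 1571, 15]);
translate([240, 0, 371]) cube([100, 1571, 15]);
translate([365, 0, 371]) cube([100, 1571, 15]);
translate([490, 0, 371]) cube([100, 1571, 15]);
translate([615, 0, 371]) cube([100, 1571, 15]);
translate([740, 0, 371]) cube([100, 1571, 15]);
translate([865, 0, 371]) cube([100, 1571, 15]);
translate([990, 0, 371]) cube([100, 1571, 15]);
translate([1115, 0, 371]) cube([100, 1571, 15]);
translate([1240, 0, 371]) cube([100, 1571, 15]);
translate([1365, 0, 371]) cube([100, 1571, 15]);
translate([1490, 0, 371]) cube([100, 1571, 15]);
translate([1615, 0, 371]) cube([100, 1571, 15]);
translate([1740, 0, 371]) cube([100, 1571, 15]);
translate([1865, 0, 371]) cube([100, 1571, 15]);


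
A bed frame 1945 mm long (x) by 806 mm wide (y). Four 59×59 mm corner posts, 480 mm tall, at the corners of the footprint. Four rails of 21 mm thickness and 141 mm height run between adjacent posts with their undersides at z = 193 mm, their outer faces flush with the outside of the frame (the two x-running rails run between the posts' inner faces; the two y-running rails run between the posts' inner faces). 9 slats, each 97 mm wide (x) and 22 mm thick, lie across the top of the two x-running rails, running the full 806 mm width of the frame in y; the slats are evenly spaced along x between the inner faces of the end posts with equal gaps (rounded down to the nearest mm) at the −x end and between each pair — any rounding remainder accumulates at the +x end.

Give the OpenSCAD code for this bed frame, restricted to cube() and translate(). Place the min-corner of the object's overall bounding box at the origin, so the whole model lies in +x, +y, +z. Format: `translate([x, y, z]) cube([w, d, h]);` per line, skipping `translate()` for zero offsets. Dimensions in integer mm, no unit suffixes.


// slat z = rail_z + rail_h = 193 + 141 = 334
// slat gap = ⌊(1827 − 9·97) / 10⌋ = 95
cube([59, 59, 480]);
translate([0, 747, 0]) cube([59, 59, 480]);
translate([1886, 0, 0]) cube([59, 59, 480]);
translate([1886, 747, 0]) cube([59, 59, 480]);
translate([59, 0, 193]) cube([1827, 21, 141]);
translate([59, 785, 193]) cube([1827, 21, 141]);
translate([0, 59, 193]) cube([21, 688, 141]);
translate([1924, 59, 193]) cube([21, 688, 141]);
translate([154, 0, 334]) cube([97, 806, 22]);
translate([346, 0, 334]) cube([97, 806, 22]);
translate([538, 0, 334]) cube([97, 806, 22]);
translate([730, 0, 334]) cube([97, 806, 22]);
translate([922, 0, 334]) cube([97, 806, 22]);
translate([1114, 0, 334]) cube([97, 806, 22]);
translate([1306, 0, 334]) cube([97, 806, 22]);
translate([1498, 0, 334]) cube([97, 806, 22]);
translate([1690, 0, 334]) cube([97, 806, 22]);


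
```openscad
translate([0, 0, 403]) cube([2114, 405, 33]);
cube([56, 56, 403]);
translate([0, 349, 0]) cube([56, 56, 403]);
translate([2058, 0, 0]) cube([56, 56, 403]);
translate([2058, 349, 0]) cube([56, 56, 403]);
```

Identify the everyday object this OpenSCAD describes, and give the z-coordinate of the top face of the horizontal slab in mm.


A bench. The seat-top height is 436 mm.

A long slab on four corner posts — a bench. The slab sits at z = 403 with thickness 33, so the top is 403 + 33 = 436 mm.
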